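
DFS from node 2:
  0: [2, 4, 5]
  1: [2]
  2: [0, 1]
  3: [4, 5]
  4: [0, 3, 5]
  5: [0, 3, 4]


Visit 2, push [1, 0]
Visit 0, push [5, 4]
Visit 4, push [5, 3]
Visit 3, push [5]
Visit 5, push []
Visit 1, push []

DFS order: [2, 0, 4, 3, 5, 1]


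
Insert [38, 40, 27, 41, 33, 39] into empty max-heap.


Insert 38: [38]
Insert 40: [40, 38]
Insert 27: [40, 38, 27]
Insert 41: [41, 40, 27, 38]
Insert 33: [41, 40, 27, 38, 33]
Insert 39: [41, 40, 39, 38, 33, 27]

Final heap: [41, 40, 39, 38, 33, 27]


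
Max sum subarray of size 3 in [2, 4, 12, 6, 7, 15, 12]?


[0:3]: 18
[1:4]: 22
[2:5]: 25
[3:6]: 28
[4:7]: 34

Max: 34 at [4:7]


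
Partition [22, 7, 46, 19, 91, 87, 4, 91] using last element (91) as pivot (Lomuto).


Pivot: 91
  22 <= 91: advance i (no swap)
  7 <= 91: advance i (no swap)
  46 <= 91: advance i (no swap)
  19 <= 91: advance i (no swap)
  91 <= 91: advance i (no swap)
  87 <= 91: advance i (no swap)
  4 <= 91: advance i (no swap)
Place pivot at 7: [22, 7, 46, 19, 91, 87, 4, 91]

Partitioned: [22, 7, 46, 19, 91, 87, 4, 91]


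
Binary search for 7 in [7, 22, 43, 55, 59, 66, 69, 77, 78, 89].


Step 1: lo=0, hi=9, mid=4, val=59
Step 2: lo=0, hi=3, mid=1, val=22
Step 3: lo=0, hi=0, mid=0, val=7

Found at index 0


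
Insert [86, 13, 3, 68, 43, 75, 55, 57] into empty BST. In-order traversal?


Insert 86: root
Insert 13: L from 86
Insert 3: L from 86 -> L from 13
Insert 68: L from 86 -> R from 13
Insert 43: L from 86 -> R from 13 -> L from 68
Insert 75: L from 86 -> R from 13 -> R from 68
Insert 55: L from 86 -> R from 13 -> L from 68 -> R from 43
Insert 57: L from 86 -> R from 13 -> L from 68 -> R from 43 -> R from 55

In-order: [3, 13, 43, 55, 57, 68, 75, 86]


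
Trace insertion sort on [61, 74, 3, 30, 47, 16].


Initial: [61, 74, 3, 30, 47, 16]
Insert 74: [61, 74, 3, 30, 47, 16]
Insert 3: [3, 61, 74, 30, 47, 16]
Insert 30: [3, 30, 61, 74, 47, 16]
Insert 47: [3, 30, 47, 61, 74, 16]
Insert 16: [3, 16, 30, 47, 61, 74]

Sorted: [3, 16, 30, 47, 61, 74]


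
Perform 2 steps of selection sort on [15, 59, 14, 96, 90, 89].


Initial: [15, 59, 14, 96, 90, 89]
Step 1: min=14 at 2
  Swap: [14, 59, 15, 96, 90, 89]
Step 2: min=15 at 2
  Swap: [14, 15, 59, 96, 90, 89]

After 2 steps: [14, 15, 59, 96, 90, 89]


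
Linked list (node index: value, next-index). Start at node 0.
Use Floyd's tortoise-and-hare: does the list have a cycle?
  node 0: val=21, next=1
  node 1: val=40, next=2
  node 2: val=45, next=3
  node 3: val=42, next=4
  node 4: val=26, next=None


Floyd's tortoise (slow, +1) and hare (fast, +2):
  init: slow=0, fast=0
  step 1: slow=1, fast=2
  step 2: slow=2, fast=4
  step 3: fast -> None, no cycle

Cycle: no


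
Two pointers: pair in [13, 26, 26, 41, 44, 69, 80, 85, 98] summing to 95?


lo=0(13)+hi=8(98)=111
lo=0(13)+hi=7(85)=98
lo=0(13)+hi=6(80)=93
lo=1(26)+hi=6(80)=106
lo=1(26)+hi=5(69)=95

Yes: 26+69=95


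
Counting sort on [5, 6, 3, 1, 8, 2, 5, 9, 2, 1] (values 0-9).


Input: [5, 6, 3, 1, 8, 2, 5, 9, 2, 1]
Counts: [0, 2, 2, 1, 0, 2, 1, 0, 1, 1]

Sorted: [1, 1, 2, 2, 3, 5, 5, 6, 8, 9]


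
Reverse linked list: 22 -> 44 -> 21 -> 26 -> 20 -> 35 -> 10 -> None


Step 1: curr=22, set curr.next=prev(None) | reversed so far: 22
Step 2: curr=44, set curr.next=prev(22) | reversed so far: 44 -> 22
Step 3: curr=21, set curr.next=prev(44) | reversed so far: 21 -> 44 -> 22
Step 4: curr=26, set curr.next=prev(21) | reversed so far: 26 -> 21 -> 44 -> 22
Step 5: curr=20, set curr.next=prev(26) | reversed so far: 20 -> 26 -> 21 -> 44 -> 22
Step 6: curr=35, set curr.next=prev(20) | reversed so far: 35 -> 20 -> 26 -> 21 -> 44 -> 22
Step 7: curr=10, set curr.next=prev(35) | reversed so far: 10 -> 35 -> 20 -> 26 -> 21 -> 44 -> 22

10 -> 35 -> 20 -> 26 -> 21 -> 44 -> 22 -> None


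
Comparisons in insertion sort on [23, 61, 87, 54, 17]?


Algorithm: insertion sort
Input: [23, 61, 87, 54, 17]
Sorted: [17, 23, 54, 61, 87]

9


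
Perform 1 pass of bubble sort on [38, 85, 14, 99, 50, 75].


Initial: [38, 85, 14, 99, 50, 75]
Pass 1: [38, 14, 85, 50, 75, 99] (3 swaps)

After 1 pass: [38, 14, 85, 50, 75, 99]


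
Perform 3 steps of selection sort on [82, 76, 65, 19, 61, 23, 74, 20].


Initial: [82, 76, 65, 19, 61, 23, 74, 20]
Step 1: min=19 at 3
  Swap: [19, 76, 65, 82, 61, 23, 74, 20]
Step 2: min=20 at 7
  Swap: [19, 20, 65, 82, 61, 23, 74, 76]
Step 3: min=23 at 5
  Swap: [19, 20, 23, 82, 61, 65, 74, 76]

After 3 steps: [19, 20, 23, 82, 61, 65, 74, 76]


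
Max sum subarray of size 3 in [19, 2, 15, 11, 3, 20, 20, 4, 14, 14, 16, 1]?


[0:3]: 36
[1:4]: 28
[2:5]: 29
[3:6]: 34
[4:7]: 43
[5:8]: 44
[6:9]: 38
[7:10]: 32
[8:11]: 44
[9:12]: 31

Max: 44 at [5:8]


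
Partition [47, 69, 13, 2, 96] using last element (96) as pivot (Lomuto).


Pivot: 96
  47 <= 96: advance i (no swap)
  69 <= 96: advance i (no swap)
  13 <= 96: advance i (no swap)
  2 <= 96: advance i (no swap)
Place pivot at 4: [47, 69, 13, 2, 96]

Partitioned: [47, 69, 13, 2, 96]


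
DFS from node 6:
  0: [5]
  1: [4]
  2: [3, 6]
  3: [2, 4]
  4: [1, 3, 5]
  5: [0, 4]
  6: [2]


Visit 6, push [2]
Visit 2, push [3]
Visit 3, push [4]
Visit 4, push [5, 1]
Visit 1, push []
Visit 5, push [0]
Visit 0, push []

DFS order: [6, 2, 3, 4, 1, 5, 0]


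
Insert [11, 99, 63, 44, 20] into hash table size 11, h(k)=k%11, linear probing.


Insert 11: h=0 -> slot 0
Insert 99: h=0, 1 probes -> slot 1
Insert 63: h=8 -> slot 8
Insert 44: h=0, 2 probes -> slot 2
Insert 20: h=9 -> slot 9

Table: [11, 99, 44, None, None, None, None, None, 63, 20, None]


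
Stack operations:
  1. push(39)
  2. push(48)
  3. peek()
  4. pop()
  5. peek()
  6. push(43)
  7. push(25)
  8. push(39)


push(39) -> [39]
push(48) -> [39, 48]
peek()->48
pop()->48, [39]
peek()->39
push(43) -> [39, 43]
push(25) -> [39, 43, 25]
push(39) -> [39, 43, 25, 39]

Final stack: [39, 43, 25, 39]


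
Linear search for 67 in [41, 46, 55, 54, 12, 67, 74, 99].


i=0: 41!=67
i=1: 46!=67
i=2: 55!=67
i=3: 54!=67
i=4: 12!=67
i=5: 67==67 found!

Found at 5, 6 comps


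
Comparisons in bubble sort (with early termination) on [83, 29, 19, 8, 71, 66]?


Algorithm: bubble sort (with early termination)
Input: [83, 29, 19, 8, 71, 66]
Sorted: [8, 19, 29, 66, 71, 83]

14


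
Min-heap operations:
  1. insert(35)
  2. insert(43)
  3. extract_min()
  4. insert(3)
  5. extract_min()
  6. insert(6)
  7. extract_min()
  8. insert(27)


insert(35) -> [35]
insert(43) -> [35, 43]
extract_min()->35, [43]
insert(3) -> [3, 43]
extract_min()->3, [43]
insert(6) -> [6, 43]
extract_min()->6, [43]
insert(27) -> [27, 43]

Final heap: [27, 43]


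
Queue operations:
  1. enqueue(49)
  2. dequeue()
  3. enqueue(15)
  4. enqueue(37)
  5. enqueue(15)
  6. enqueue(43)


enqueue(49) -> [49]
dequeue()->49, []
enqueue(15) -> [15]
enqueue(37) -> [15, 37]
enqueue(15) -> [15, 37, 15]
enqueue(43) -> [15, 37, 15, 43]

Final queue: [15, 37, 15, 43]


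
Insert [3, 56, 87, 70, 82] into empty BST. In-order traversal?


Insert 3: root
Insert 56: R from 3
Insert 87: R from 3 -> R from 56
Insert 70: R from 3 -> R from 56 -> L from 87
Insert 82: R from 3 -> R from 56 -> L from 87 -> R from 70

In-order: [3, 56, 70, 82, 87]


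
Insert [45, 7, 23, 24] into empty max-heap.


Insert 45: [45]
Insert 7: [45, 7]
Insert 23: [45, 7, 23]
Insert 24: [45, 24, 23, 7]

Final heap: [45, 24, 23, 7]


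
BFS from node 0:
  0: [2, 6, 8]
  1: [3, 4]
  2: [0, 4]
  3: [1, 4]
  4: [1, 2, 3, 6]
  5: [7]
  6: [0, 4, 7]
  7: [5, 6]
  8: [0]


Visit 0, enqueue [2, 6, 8]
Visit 2, enqueue [4]
Visit 6, enqueue [7]
Visit 8, enqueue []
Visit 4, enqueue [1, 3]
Visit 7, enqueue [5]
Visit 1, enqueue []
Visit 3, enqueue []
Visit 5, enqueue []

BFS order: [0, 2, 6, 8, 4, 7, 1, 3, 5]


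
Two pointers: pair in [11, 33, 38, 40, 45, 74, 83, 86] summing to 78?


lo=0(11)+hi=7(86)=97
lo=0(11)+hi=6(83)=94
lo=0(11)+hi=5(74)=85
lo=0(11)+hi=4(45)=56
lo=1(33)+hi=4(45)=78

Yes: 33+45=78


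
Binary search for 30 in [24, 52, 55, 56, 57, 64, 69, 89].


Step 1: lo=0, hi=7, mid=3, val=56
Step 2: lo=0, hi=2, mid=1, val=52
Step 3: lo=0, hi=0, mid=0, val=24

Not found


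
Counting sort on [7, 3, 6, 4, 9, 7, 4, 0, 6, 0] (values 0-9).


Input: [7, 3, 6, 4, 9, 7, 4, 0, 6, 0]
Counts: [2, 0, 0, 1, 2, 0, 2, 2, 0, 1]

Sorted: [0, 0, 3, 4, 4, 6, 6, 7, 7, 9]


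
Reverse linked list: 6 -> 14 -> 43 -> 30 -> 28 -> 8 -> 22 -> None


Step 1: curr=6, set curr.next=prev(None) | reversed so far: 6
Step 2: curr=14, set curr.next=prev(6) | reversed so far: 14 -> 6
Step 3: curr=43, set curr.next=prev(14) | reversed so far: 43 -> 14 -> 6
Step 4: curr=30, set curr.next=prev(43) | reversed so far: 30 -> 43 -> 14 -> 6
Step 5: curr=28, set curr.next=prev(30) | reversed so far: 28 -> 30 -> 43 -> 14 -> 6
Step 6: curr=8, set curr.next=prev(28) | reversed so far: 8 -> 28 -> 30 -> 43 -> 14 -> 6
Step 7: curr=22, set curr.next=prev(8) | reversed so far: 22 -> 8 -> 28 -> 30 -> 43 -> 14 -> 6

22 -> 8 -> 28 -> 30 -> 43 -> 14 -> 6 -> None


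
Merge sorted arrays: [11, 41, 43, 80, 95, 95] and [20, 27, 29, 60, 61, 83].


Take 11 from A
Take 20 from B
Take 27 from B
Take 29 from B
Take 41 from A
Take 43 from A
Take 60 from B
Take 61 from B
Take 80 from A
Take 83 from B

Merged: [11, 20, 27, 29, 41, 43, 60, 61, 80, 83, 95, 95]


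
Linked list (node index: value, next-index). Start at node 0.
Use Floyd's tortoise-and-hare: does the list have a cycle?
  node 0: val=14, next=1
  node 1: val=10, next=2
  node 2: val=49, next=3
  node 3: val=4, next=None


Floyd's tortoise (slow, +1) and hare (fast, +2):
  init: slow=0, fast=0
  step 1: slow=1, fast=2
  step 2: fast 2->3->None, no cycle

Cycle: no


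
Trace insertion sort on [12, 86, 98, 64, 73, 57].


Initial: [12, 86, 98, 64, 73, 57]
Insert 86: [12, 86, 98, 64, 73, 57]
Insert 98: [12, 86, 98, 64, 73, 57]
Insert 64: [12, 64, 86, 98, 73, 57]
Insert 73: [12, 64, 73, 86, 98, 57]
Insert 57: [12, 57, 64, 73, 86, 98]

Sorted: [12, 57, 64, 73, 86, 98]


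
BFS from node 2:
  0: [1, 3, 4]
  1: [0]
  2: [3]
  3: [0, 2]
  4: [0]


Visit 2, enqueue [3]
Visit 3, enqueue [0]
Visit 0, enqueue [1, 4]
Visit 1, enqueue []
Visit 4, enqueue []

BFS order: [2, 3, 0, 1, 4]


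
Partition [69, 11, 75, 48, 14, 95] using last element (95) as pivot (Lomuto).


Pivot: 95
  69 <= 95: advance i (no swap)
  11 <= 95: advance i (no swap)
  75 <= 95: advance i (no swap)
  48 <= 95: advance i (no swap)
  14 <= 95: advance i (no swap)
Place pivot at 5: [69, 11, 75, 48, 14, 95]

Partitioned: [69, 11, 75, 48, 14, 95]


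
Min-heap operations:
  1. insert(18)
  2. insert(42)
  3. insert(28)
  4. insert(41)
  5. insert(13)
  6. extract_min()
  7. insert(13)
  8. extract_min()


insert(18) -> [18]
insert(42) -> [18, 42]
insert(28) -> [18, 42, 28]
insert(41) -> [18, 41, 28, 42]
insert(13) -> [13, 18, 28, 42, 41]
extract_min()->13, [18, 41, 28, 42]
insert(13) -> [13, 18, 28, 42, 41]
extract_min()->13, [18, 41, 28, 42]

Final heap: [18, 41, 28, 42]


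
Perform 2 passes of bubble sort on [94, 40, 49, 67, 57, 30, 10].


Initial: [94, 40, 49, 67, 57, 30, 10]
Pass 1: [40, 49, 67, 57, 30, 10, 94] (6 swaps)
Pass 2: [40, 49, 57, 30, 10, 67, 94] (3 swaps)

After 2 passes: [40, 49, 57, 30, 10, 67, 94]


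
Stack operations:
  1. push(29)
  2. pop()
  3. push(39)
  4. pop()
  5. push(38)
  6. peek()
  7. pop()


push(29) -> [29]
pop()->29, []
push(39) -> [39]
pop()->39, []
push(38) -> [38]
peek()->38
pop()->38, []

Final stack: []


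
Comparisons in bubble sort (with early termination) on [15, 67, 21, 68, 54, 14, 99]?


Algorithm: bubble sort (with early termination)
Input: [15, 67, 21, 68, 54, 14, 99]
Sorted: [14, 15, 21, 54, 67, 68, 99]

21


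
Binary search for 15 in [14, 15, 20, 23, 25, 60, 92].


Step 1: lo=0, hi=6, mid=3, val=23
Step 2: lo=0, hi=2, mid=1, val=15

Found at index 1


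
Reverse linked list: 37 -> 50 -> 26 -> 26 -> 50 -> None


Step 1: curr=37, set curr.next=prev(None) | reversed so far: 37
Step 2: curr=50, set curr.next=prev(37) | reversed so far: 50 -> 37
Step 3: curr=26, set curr.next=prev(50) | reversed so far: 26 -> 50 -> 37
Step 4: curr=26, set curr.next=prev(26) | reversed so far: 26 -> 26 -> 50 -> 37
Step 5: curr=50, set curr.next=prev(26) | reversed so far: 50 -> 26 -> 26 -> 50 -> 37

50 -> 26 -> 26 -> 50 -> 37 -> None


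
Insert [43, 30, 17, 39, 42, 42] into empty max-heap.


Insert 43: [43]
Insert 30: [43, 30]
Insert 17: [43, 30, 17]
Insert 39: [43, 39, 17, 30]
Insert 42: [43, 42, 17, 30, 39]
Insert 42: [43, 42, 42, 30, 39, 17]

Final heap: [43, 42, 42, 30, 39, 17]


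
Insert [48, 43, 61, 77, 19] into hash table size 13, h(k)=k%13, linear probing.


Insert 48: h=9 -> slot 9
Insert 43: h=4 -> slot 4
Insert 61: h=9, 1 probes -> slot 10
Insert 77: h=12 -> slot 12
Insert 19: h=6 -> slot 6

Table: [None, None, None, None, 43, None, 19, None, None, 48, 61, None, 77]


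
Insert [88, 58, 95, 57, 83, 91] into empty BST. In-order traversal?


Insert 88: root
Insert 58: L from 88
Insert 95: R from 88
Insert 57: L from 88 -> L from 58
Insert 83: L from 88 -> R from 58
Insert 91: R from 88 -> L from 95

In-order: [57, 58, 83, 88, 91, 95]


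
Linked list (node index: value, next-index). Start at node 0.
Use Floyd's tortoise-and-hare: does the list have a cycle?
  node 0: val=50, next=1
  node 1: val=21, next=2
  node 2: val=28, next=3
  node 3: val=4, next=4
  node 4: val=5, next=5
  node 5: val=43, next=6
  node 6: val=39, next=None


Floyd's tortoise (slow, +1) and hare (fast, +2):
  init: slow=0, fast=0
  step 1: slow=1, fast=2
  step 2: slow=2, fast=4
  step 3: slow=3, fast=6
  step 4: fast -> None, no cycle

Cycle: no


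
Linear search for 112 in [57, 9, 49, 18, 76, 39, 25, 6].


i=0: 57!=112
i=1: 9!=112
i=2: 49!=112
i=3: 18!=112
i=4: 76!=112
i=5: 39!=112
i=6: 25!=112
i=7: 6!=112

Not found, 8 comps


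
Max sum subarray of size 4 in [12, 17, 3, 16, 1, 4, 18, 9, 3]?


[0:4]: 48
[1:5]: 37
[2:6]: 24
[3:7]: 39
[4:8]: 32
[5:9]: 34

Max: 48 at [0:4]


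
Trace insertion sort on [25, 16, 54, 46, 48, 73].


Initial: [25, 16, 54, 46, 48, 73]
Insert 16: [16, 25, 54, 46, 48, 73]
Insert 54: [16, 25, 54, 46, 48, 73]
Insert 46: [16, 25, 46, 54, 48, 73]
Insert 48: [16, 25, 46, 48, 54, 73]
Insert 73: [16, 25, 46, 48, 54, 73]

Sorted: [16, 25, 46, 48, 54, 73]


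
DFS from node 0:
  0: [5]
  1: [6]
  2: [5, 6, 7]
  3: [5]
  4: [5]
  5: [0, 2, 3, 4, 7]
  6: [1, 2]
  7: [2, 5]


Visit 0, push [5]
Visit 5, push [7, 4, 3, 2]
Visit 2, push [7, 6]
Visit 6, push [1]
Visit 1, push []
Visit 7, push []
Visit 3, push []
Visit 4, push []

DFS order: [0, 5, 2, 6, 1, 7, 3, 4]


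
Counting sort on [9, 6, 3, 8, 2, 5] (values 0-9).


Input: [9, 6, 3, 8, 2, 5]
Counts: [0, 0, 1, 1, 0, 1, 1, 0, 1, 1]

Sorted: [2, 3, 5, 6, 8, 9]


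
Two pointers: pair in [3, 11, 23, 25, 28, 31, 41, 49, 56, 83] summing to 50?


lo=0(3)+hi=9(83)=86
lo=0(3)+hi=8(56)=59
lo=0(3)+hi=7(49)=52
lo=0(3)+hi=6(41)=44
lo=1(11)+hi=6(41)=52
lo=1(11)+hi=5(31)=42
lo=2(23)+hi=5(31)=54
lo=2(23)+hi=4(28)=51
lo=2(23)+hi=3(25)=48

No pair found


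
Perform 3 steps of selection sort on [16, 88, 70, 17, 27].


Initial: [16, 88, 70, 17, 27]
Step 1: min=16 at 0
  Swap: [16, 88, 70, 17, 27]
Step 2: min=17 at 3
  Swap: [16, 17, 70, 88, 27]
Step 3: min=27 at 4
  Swap: [16, 17, 27, 88, 70]

After 3 steps: [16, 17, 27, 88, 70]


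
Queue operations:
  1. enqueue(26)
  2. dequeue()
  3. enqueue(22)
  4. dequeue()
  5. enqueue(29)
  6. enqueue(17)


enqueue(26) -> [26]
dequeue()->26, []
enqueue(22) -> [22]
dequeue()->22, []
enqueue(29) -> [29]
enqueue(17) -> [29, 17]

Final queue: [29, 17]


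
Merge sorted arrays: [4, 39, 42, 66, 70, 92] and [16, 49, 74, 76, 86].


Take 4 from A
Take 16 from B
Take 39 from A
Take 42 from A
Take 49 from B
Take 66 from A
Take 70 from A
Take 74 from B
Take 76 from B
Take 86 from B

Merged: [4, 16, 39, 42, 49, 66, 70, 74, 76, 86, 92]


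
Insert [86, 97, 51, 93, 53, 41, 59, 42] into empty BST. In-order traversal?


Insert 86: root
Insert 97: R from 86
Insert 51: L from 86
Insert 93: R from 86 -> L from 97
Insert 53: L from 86 -> R from 51
Insert 41: L from 86 -> L from 51
Insert 59: L from 86 -> R from 51 -> R from 53
Insert 42: L from 86 -> L from 51 -> R from 41

In-order: [41, 42, 51, 53, 59, 86, 93, 97]


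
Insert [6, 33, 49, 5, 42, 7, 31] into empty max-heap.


Insert 6: [6]
Insert 33: [33, 6]
Insert 49: [49, 6, 33]
Insert 5: [49, 6, 33, 5]
Insert 42: [49, 42, 33, 5, 6]
Insert 7: [49, 42, 33, 5, 6, 7]
Insert 31: [49, 42, 33, 5, 6, 7, 31]

Final heap: [49, 42, 33, 5, 6, 7, 31]


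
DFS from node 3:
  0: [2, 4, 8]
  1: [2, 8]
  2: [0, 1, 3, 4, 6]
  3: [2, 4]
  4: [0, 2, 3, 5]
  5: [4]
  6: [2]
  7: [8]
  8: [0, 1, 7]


Visit 3, push [4, 2]
Visit 2, push [6, 4, 1, 0]
Visit 0, push [8, 4]
Visit 4, push [5]
Visit 5, push []
Visit 8, push [7, 1]
Visit 1, push []
Visit 7, push []
Visit 6, push []

DFS order: [3, 2, 0, 4, 5, 8, 1, 7, 6]


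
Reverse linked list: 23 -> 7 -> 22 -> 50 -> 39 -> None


Step 1: curr=23, set curr.next=prev(None) | reversed so far: 23
Step 2: curr=7, set curr.next=prev(23) | reversed so far: 7 -> 23
Step 3: curr=22, set curr.next=prev(7) | reversed so far: 22 -> 7 -> 23
Step 4: curr=50, set curr.next=prev(22) | reversed so far: 50 -> 22 -> 7 -> 23
Step 5: curr=39, set curr.next=prev(50) | reversed so far: 39 -> 50 -> 22 -> 7 -> 23

39 -> 50 -> 22 -> 7 -> 23 -> None


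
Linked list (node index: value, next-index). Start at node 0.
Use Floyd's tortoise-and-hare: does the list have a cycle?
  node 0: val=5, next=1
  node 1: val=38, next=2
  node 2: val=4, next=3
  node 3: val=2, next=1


Floyd's tortoise (slow, +1) and hare (fast, +2):
  init: slow=0, fast=0
  step 1: slow=1, fast=2
  step 2: slow=2, fast=1
  step 3: slow=3, fast=3
  slow == fast at node 3: cycle detected

Cycle: yes


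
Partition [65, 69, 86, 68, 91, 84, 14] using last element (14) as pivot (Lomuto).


Pivot: 14
Place pivot at 0: [14, 69, 86, 68, 91, 84, 65]

Partitioned: [14, 69, 86, 68, 91, 84, 65]


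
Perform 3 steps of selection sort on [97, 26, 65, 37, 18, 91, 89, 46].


Initial: [97, 26, 65, 37, 18, 91, 89, 46]
Step 1: min=18 at 4
  Swap: [18, 26, 65, 37, 97, 91, 89, 46]
Step 2: min=26 at 1
  Swap: [18, 26, 65, 37, 97, 91, 89, 46]
Step 3: min=37 at 3
  Swap: [18, 26, 37, 65, 97, 91, 89, 46]

After 3 steps: [18, 26, 37, 65, 97, 91, 89, 46]


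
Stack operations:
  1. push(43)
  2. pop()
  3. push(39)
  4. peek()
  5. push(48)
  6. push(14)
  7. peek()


push(43) -> [43]
pop()->43, []
push(39) -> [39]
peek()->39
push(48) -> [39, 48]
push(14) -> [39, 48, 14]
peek()->14

Final stack: [39, 48, 14]


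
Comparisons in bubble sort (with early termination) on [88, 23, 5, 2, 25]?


Algorithm: bubble sort (with early termination)
Input: [88, 23, 5, 2, 25]
Sorted: [2, 5, 23, 25, 88]

10


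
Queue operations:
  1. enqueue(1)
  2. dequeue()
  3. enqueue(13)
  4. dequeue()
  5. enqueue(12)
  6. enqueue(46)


enqueue(1) -> [1]
dequeue()->1, []
enqueue(13) -> [13]
dequeue()->13, []
enqueue(12) -> [12]
enqueue(46) -> [12, 46]

Final queue: [12, 46]


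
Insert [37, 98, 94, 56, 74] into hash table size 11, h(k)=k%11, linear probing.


Insert 37: h=4 -> slot 4
Insert 98: h=10 -> slot 10
Insert 94: h=6 -> slot 6
Insert 56: h=1 -> slot 1
Insert 74: h=8 -> slot 8

Table: [None, 56, None, None, 37, None, 94, None, 74, None, 98]


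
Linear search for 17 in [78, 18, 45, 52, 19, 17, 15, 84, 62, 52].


i=0: 78!=17
i=1: 18!=17
i=2: 45!=17
i=3: 52!=17
i=4: 19!=17
i=5: 17==17 found!

Found at 5, 6 comps


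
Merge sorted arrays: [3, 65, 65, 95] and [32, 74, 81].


Take 3 from A
Take 32 from B
Take 65 from A
Take 65 from A
Take 74 from B
Take 81 from B

Merged: [3, 32, 65, 65, 74, 81, 95]


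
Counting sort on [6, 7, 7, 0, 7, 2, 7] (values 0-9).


Input: [6, 7, 7, 0, 7, 2, 7]
Counts: [1, 0, 1, 0, 0, 0, 1, 4, 0, 0]

Sorted: [0, 2, 6, 7, 7, 7, 7]


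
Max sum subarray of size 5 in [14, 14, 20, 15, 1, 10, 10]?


[0:5]: 64
[1:6]: 60
[2:7]: 56

Max: 64 at [0:5]


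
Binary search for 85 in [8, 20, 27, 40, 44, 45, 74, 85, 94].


Step 1: lo=0, hi=8, mid=4, val=44
Step 2: lo=5, hi=8, mid=6, val=74
Step 3: lo=7, hi=8, mid=7, val=85

Found at index 7


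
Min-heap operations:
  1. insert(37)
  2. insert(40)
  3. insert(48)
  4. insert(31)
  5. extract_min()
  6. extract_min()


insert(37) -> [37]
insert(40) -> [37, 40]
insert(48) -> [37, 40, 48]
insert(31) -> [31, 37, 48, 40]
extract_min()->31, [37, 40, 48]
extract_min()->37, [40, 48]

Final heap: [40, 48]


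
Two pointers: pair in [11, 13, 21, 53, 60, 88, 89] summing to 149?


lo=0(11)+hi=6(89)=100
lo=1(13)+hi=6(89)=102
lo=2(21)+hi=6(89)=110
lo=3(53)+hi=6(89)=142
lo=4(60)+hi=6(89)=149

Yes: 60+89=149


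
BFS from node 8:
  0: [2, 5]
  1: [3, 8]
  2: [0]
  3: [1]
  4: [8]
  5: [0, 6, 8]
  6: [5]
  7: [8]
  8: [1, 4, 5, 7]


Visit 8, enqueue [1, 4, 5, 7]
Visit 1, enqueue [3]
Visit 4, enqueue []
Visit 5, enqueue [0, 6]
Visit 7, enqueue []
Visit 3, enqueue []
Visit 0, enqueue [2]
Visit 6, enqueue []
Visit 2, enqueue []

BFS order: [8, 1, 4, 5, 7, 3, 0, 6, 2]


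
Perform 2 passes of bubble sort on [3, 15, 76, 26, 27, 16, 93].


Initial: [3, 15, 76, 26, 27, 16, 93]
Pass 1: [3, 15, 26, 27, 16, 76, 93] (3 swaps)
Pass 2: [3, 15, 26, 16, 27, 76, 93] (1 swaps)

After 2 passes: [3, 15, 26, 16, 27, 76, 93]


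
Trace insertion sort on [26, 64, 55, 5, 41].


Initial: [26, 64, 55, 5, 41]
Insert 64: [26, 64, 55, 5, 41]
Insert 55: [26, 55, 64, 5, 41]
Insert 5: [5, 26, 55, 64, 41]
Insert 41: [5, 26, 41, 55, 64]

Sorted: [5, 26, 41, 55, 64]


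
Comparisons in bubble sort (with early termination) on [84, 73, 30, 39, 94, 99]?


Algorithm: bubble sort (with early termination)
Input: [84, 73, 30, 39, 94, 99]
Sorted: [30, 39, 73, 84, 94, 99]

12


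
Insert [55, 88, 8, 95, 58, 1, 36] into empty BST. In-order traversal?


Insert 55: root
Insert 88: R from 55
Insert 8: L from 55
Insert 95: R from 55 -> R from 88
Insert 58: R from 55 -> L from 88
Insert 1: L from 55 -> L from 8
Insert 36: L from 55 -> R from 8

In-order: [1, 8, 36, 55, 58, 88, 95]


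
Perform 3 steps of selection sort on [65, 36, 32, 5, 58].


Initial: [65, 36, 32, 5, 58]
Step 1: min=5 at 3
  Swap: [5, 36, 32, 65, 58]
Step 2: min=32 at 2
  Swap: [5, 32, 36, 65, 58]
Step 3: min=36 at 2
  Swap: [5, 32, 36, 65, 58]

After 3 steps: [5, 32, 36, 65, 58]


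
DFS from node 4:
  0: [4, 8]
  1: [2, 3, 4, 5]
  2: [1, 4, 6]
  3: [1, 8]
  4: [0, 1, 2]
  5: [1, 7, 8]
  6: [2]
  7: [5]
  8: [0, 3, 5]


Visit 4, push [2, 1, 0]
Visit 0, push [8]
Visit 8, push [5, 3]
Visit 3, push [1]
Visit 1, push [5, 2]
Visit 2, push [6]
Visit 6, push []
Visit 5, push [7]
Visit 7, push []

DFS order: [4, 0, 8, 3, 1, 2, 6, 5, 7]


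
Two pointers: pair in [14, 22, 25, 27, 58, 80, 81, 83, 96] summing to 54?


lo=0(14)+hi=8(96)=110
lo=0(14)+hi=7(83)=97
lo=0(14)+hi=6(81)=95
lo=0(14)+hi=5(80)=94
lo=0(14)+hi=4(58)=72
lo=0(14)+hi=3(27)=41
lo=1(22)+hi=3(27)=49
lo=2(25)+hi=3(27)=52

No pair found


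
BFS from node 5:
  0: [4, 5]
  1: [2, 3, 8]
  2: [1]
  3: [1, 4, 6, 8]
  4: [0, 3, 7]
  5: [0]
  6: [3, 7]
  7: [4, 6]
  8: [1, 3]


Visit 5, enqueue [0]
Visit 0, enqueue [4]
Visit 4, enqueue [3, 7]
Visit 3, enqueue [1, 6, 8]
Visit 7, enqueue []
Visit 1, enqueue [2]
Visit 6, enqueue []
Visit 8, enqueue []
Visit 2, enqueue []

BFS order: [5, 0, 4, 3, 7, 1, 6, 8, 2]


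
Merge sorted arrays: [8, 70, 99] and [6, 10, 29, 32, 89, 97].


Take 6 from B
Take 8 from A
Take 10 from B
Take 29 from B
Take 32 from B
Take 70 from A
Take 89 from B
Take 97 from B

Merged: [6, 8, 10, 29, 32, 70, 89, 97, 99]


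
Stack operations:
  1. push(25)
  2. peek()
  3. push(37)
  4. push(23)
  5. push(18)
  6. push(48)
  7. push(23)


push(25) -> [25]
peek()->25
push(37) -> [25, 37]
push(23) -> [25, 37, 23]
push(18) -> [25, 37, 23, 18]
push(48) -> [25, 37, 23, 18, 48]
push(23) -> [25, 37, 23, 18, 48, 23]

Final stack: [25, 37, 23, 18, 48, 23]


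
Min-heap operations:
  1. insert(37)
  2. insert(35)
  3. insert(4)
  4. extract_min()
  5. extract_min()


insert(37) -> [37]
insert(35) -> [35, 37]
insert(4) -> [4, 37, 35]
extract_min()->4, [35, 37]
extract_min()->35, [37]

Final heap: [37]


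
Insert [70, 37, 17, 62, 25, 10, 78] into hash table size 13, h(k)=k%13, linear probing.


Insert 70: h=5 -> slot 5
Insert 37: h=11 -> slot 11
Insert 17: h=4 -> slot 4
Insert 62: h=10 -> slot 10
Insert 25: h=12 -> slot 12
Insert 10: h=10, 3 probes -> slot 0
Insert 78: h=0, 1 probes -> slot 1

Table: [10, 78, None, None, 17, 70, None, None, None, None, 62, 37, 25]


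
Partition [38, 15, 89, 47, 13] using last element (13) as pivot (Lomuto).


Pivot: 13
Place pivot at 0: [13, 15, 89, 47, 38]

Partitioned: [13, 15, 89, 47, 38]


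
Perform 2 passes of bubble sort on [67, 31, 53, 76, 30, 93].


Initial: [67, 31, 53, 76, 30, 93]
Pass 1: [31, 53, 67, 30, 76, 93] (3 swaps)
Pass 2: [31, 53, 30, 67, 76, 93] (1 swaps)

After 2 passes: [31, 53, 30, 67, 76, 93]


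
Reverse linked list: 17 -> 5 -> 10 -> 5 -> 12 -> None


Step 1: curr=17, set curr.next=prev(None) | reversed so far: 17
Step 2: curr=5, set curr.next=prev(17) | reversed so far: 5 -> 17
Step 3: curr=10, set curr.next=prev(5) | reversed so far: 10 -> 5 -> 17
Step 4: curr=5, set curr.next=prev(10) | reversed so far: 5 -> 10 -> 5 -> 17
Step 5: curr=12, set curr.next=prev(5) | reversed so far: 12 -> 5 -> 10 -> 5 -> 17

12 -> 5 -> 10 -> 5 -> 17 -> None


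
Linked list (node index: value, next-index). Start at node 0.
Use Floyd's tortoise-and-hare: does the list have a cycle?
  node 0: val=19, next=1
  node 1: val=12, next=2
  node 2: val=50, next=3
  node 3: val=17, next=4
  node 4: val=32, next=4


Floyd's tortoise (slow, +1) and hare (fast, +2):
  init: slow=0, fast=0
  step 1: slow=1, fast=2
  step 2: slow=2, fast=4
  step 3: slow=3, fast=4
  step 4: slow=4, fast=4
  slow == fast at node 4: cycle detected

Cycle: yes


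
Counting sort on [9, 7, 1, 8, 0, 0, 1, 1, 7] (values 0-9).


Input: [9, 7, 1, 8, 0, 0, 1, 1, 7]
Counts: [2, 3, 0, 0, 0, 0, 0, 2, 1, 1]

Sorted: [0, 0, 1, 1, 1, 7, 7, 8, 9]


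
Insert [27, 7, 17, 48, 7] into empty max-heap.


Insert 27: [27]
Insert 7: [27, 7]
Insert 17: [27, 7, 17]
Insert 48: [48, 27, 17, 7]
Insert 7: [48, 27, 17, 7, 7]

Final heap: [48, 27, 17, 7, 7]


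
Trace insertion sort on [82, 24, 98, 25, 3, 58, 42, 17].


Initial: [82, 24, 98, 25, 3, 58, 42, 17]
Insert 24: [24, 82, 98, 25, 3, 58, 42, 17]
Insert 98: [24, 82, 98, 25, 3, 58, 42, 17]
Insert 25: [24, 25, 82, 98, 3, 58, 42, 17]
Insert 3: [3, 24, 25, 82, 98, 58, 42, 17]
Insert 58: [3, 24, 25, 58, 82, 98, 42, 17]
Insert 42: [3, 24, 25, 42, 58, 82, 98, 17]
Insert 17: [3, 17, 24, 25, 42, 58, 82, 98]

Sorted: [3, 17, 24, 25, 42, 58, 82, 98]


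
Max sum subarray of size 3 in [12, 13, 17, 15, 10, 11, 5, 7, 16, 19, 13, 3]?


[0:3]: 42
[1:4]: 45
[2:5]: 42
[3:6]: 36
[4:7]: 26
[5:8]: 23
[6:9]: 28
[7:10]: 42
[8:11]: 48
[9:12]: 35

Max: 48 at [8:11]


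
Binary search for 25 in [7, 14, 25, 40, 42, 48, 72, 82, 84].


Step 1: lo=0, hi=8, mid=4, val=42
Step 2: lo=0, hi=3, mid=1, val=14
Step 3: lo=2, hi=3, mid=2, val=25

Found at index 2


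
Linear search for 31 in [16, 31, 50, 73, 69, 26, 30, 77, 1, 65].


i=0: 16!=31
i=1: 31==31 found!

Found at 1, 2 comps


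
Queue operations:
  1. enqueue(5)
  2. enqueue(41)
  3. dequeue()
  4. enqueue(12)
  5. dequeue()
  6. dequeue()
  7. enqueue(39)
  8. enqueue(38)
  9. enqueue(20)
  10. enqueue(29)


enqueue(5) -> [5]
enqueue(41) -> [5, 41]
dequeue()->5, [41]
enqueue(12) -> [41, 12]
dequeue()->41, [12]
dequeue()->12, []
enqueue(39) -> [39]
enqueue(38) -> [39, 38]
enqueue(20) -> [39, 38, 20]
enqueue(29) -> [39, 38, 20, 29]

Final queue: [39, 38, 20, 29]


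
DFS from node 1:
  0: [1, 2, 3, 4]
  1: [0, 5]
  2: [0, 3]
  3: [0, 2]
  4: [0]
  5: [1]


Visit 1, push [5, 0]
Visit 0, push [4, 3, 2]
Visit 2, push [3]
Visit 3, push []
Visit 4, push []
Visit 5, push []

DFS order: [1, 0, 2, 3, 4, 5]


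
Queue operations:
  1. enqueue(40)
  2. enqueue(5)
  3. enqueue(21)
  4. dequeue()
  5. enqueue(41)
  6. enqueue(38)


enqueue(40) -> [40]
enqueue(5) -> [40, 5]
enqueue(21) -> [40, 5, 21]
dequeue()->40, [5, 21]
enqueue(41) -> [5, 21, 41]
enqueue(38) -> [5, 21, 41, 38]

Final queue: [5, 21, 41, 38]


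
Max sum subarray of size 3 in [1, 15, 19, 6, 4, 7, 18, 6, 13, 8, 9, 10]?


[0:3]: 35
[1:4]: 40
[2:5]: 29
[3:6]: 17
[4:7]: 29
[5:8]: 31
[6:9]: 37
[7:10]: 27
[8:11]: 30
[9:12]: 27

Max: 40 at [1:4]


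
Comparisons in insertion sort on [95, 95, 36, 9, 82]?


Algorithm: insertion sort
Input: [95, 95, 36, 9, 82]
Sorted: [9, 36, 82, 95, 95]

9


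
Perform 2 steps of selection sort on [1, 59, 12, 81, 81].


Initial: [1, 59, 12, 81, 81]
Step 1: min=1 at 0
  Swap: [1, 59, 12, 81, 81]
Step 2: min=12 at 2
  Swap: [1, 12, 59, 81, 81]

After 2 steps: [1, 12, 59, 81, 81]


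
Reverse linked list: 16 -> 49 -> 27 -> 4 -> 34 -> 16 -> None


Step 1: curr=16, set curr.next=prev(None) | reversed so far: 16
Step 2: curr=49, set curr.next=prev(16) | reversed so far: 49 -> 16
Step 3: curr=27, set curr.next=prev(49) | reversed so far: 27 -> 49 -> 16
Step 4: curr=4, set curr.next=prev(27) | reversed so far: 4 -> 27 -> 49 -> 16
Step 5: curr=34, set curr.next=prev(4) | reversed so far: 34 -> 4 -> 27 -> 49 -> 16
Step 6: curr=16, set curr.next=prev(34) | reversed so far: 16 -> 34 -> 4 -> 27 -> 49 -> 16

16 -> 34 -> 4 -> 27 -> 49 -> 16 -> None


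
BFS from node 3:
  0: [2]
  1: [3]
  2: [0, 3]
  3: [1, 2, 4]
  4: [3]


Visit 3, enqueue [1, 2, 4]
Visit 1, enqueue []
Visit 2, enqueue [0]
Visit 4, enqueue []
Visit 0, enqueue []

BFS order: [3, 1, 2, 4, 0]


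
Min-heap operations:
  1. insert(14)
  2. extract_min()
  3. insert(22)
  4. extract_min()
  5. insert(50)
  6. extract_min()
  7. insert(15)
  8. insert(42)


insert(14) -> [14]
extract_min()->14, []
insert(22) -> [22]
extract_min()->22, []
insert(50) -> [50]
extract_min()->50, []
insert(15) -> [15]
insert(42) -> [15, 42]

Final heap: [15, 42]


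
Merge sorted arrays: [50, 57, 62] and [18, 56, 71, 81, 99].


Take 18 from B
Take 50 from A
Take 56 from B
Take 57 from A
Take 62 from A

Merged: [18, 50, 56, 57, 62, 71, 81, 99]


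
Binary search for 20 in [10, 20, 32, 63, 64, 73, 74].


Step 1: lo=0, hi=6, mid=3, val=63
Step 2: lo=0, hi=2, mid=1, val=20

Found at index 1


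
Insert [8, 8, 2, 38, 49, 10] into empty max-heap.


Insert 8: [8]
Insert 8: [8, 8]
Insert 2: [8, 8, 2]
Insert 38: [38, 8, 2, 8]
Insert 49: [49, 38, 2, 8, 8]
Insert 10: [49, 38, 10, 8, 8, 2]

Final heap: [49, 38, 10, 8, 8, 2]


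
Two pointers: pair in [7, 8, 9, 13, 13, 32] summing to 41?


lo=0(7)+hi=5(32)=39
lo=1(8)+hi=5(32)=40
lo=2(9)+hi=5(32)=41

Yes: 9+32=41


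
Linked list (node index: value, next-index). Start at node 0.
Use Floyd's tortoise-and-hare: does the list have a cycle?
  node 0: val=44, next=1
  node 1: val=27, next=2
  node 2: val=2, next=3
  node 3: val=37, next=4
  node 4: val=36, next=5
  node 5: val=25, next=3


Floyd's tortoise (slow, +1) and hare (fast, +2):
  init: slow=0, fast=0
  step 1: slow=1, fast=2
  step 2: slow=2, fast=4
  step 3: slow=3, fast=3
  slow == fast at node 3: cycle detected

Cycle: yes


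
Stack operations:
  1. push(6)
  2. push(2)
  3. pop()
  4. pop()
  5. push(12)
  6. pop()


push(6) -> [6]
push(2) -> [6, 2]
pop()->2, [6]
pop()->6, []
push(12) -> [12]
pop()->12, []

Final stack: []


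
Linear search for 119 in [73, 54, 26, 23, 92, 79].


i=0: 73!=119
i=1: 54!=119
i=2: 26!=119
i=3: 23!=119
i=4: 92!=119
i=5: 79!=119

Not found, 6 comps


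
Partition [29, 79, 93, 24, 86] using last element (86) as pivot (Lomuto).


Pivot: 86
  29 <= 86: advance i (no swap)
  79 <= 86: advance i (no swap)
  24 <= 86: swap -> [29, 79, 24, 93, 86]
Place pivot at 3: [29, 79, 24, 86, 93]

Partitioned: [29, 79, 24, 86, 93]


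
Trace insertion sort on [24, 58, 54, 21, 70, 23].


Initial: [24, 58, 54, 21, 70, 23]
Insert 58: [24, 58, 54, 21, 70, 23]
Insert 54: [24, 54, 58, 21, 70, 23]
Insert 21: [21, 24, 54, 58, 70, 23]
Insert 70: [21, 24, 54, 58, 70, 23]
Insert 23: [21, 23, 24, 54, 58, 70]

Sorted: [21, 23, 24, 54, 58, 70]


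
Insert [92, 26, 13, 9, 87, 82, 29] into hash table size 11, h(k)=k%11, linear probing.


Insert 92: h=4 -> slot 4
Insert 26: h=4, 1 probes -> slot 5
Insert 13: h=2 -> slot 2
Insert 9: h=9 -> slot 9
Insert 87: h=10 -> slot 10
Insert 82: h=5, 1 probes -> slot 6
Insert 29: h=7 -> slot 7

Table: [None, None, 13, None, 92, 26, 82, 29, None, 9, 87]


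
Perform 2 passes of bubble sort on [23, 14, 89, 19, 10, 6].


Initial: [23, 14, 89, 19, 10, 6]
Pass 1: [14, 23, 19, 10, 6, 89] (4 swaps)
Pass 2: [14, 19, 10, 6, 23, 89] (3 swaps)

After 2 passes: [14, 19, 10, 6, 23, 89]


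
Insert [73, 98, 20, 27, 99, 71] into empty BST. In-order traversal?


Insert 73: root
Insert 98: R from 73
Insert 20: L from 73
Insert 27: L from 73 -> R from 20
Insert 99: R from 73 -> R from 98
Insert 71: L from 73 -> R from 20 -> R from 27

In-order: [20, 27, 71, 73, 98, 99]


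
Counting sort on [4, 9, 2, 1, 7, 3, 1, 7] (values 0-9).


Input: [4, 9, 2, 1, 7, 3, 1, 7]
Counts: [0, 2, 1, 1, 1, 0, 0, 2, 0, 1]

Sorted: [1, 1, 2, 3, 4, 7, 7, 9]


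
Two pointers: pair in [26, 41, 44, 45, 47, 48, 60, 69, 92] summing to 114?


lo=0(26)+hi=8(92)=118
lo=0(26)+hi=7(69)=95
lo=1(41)+hi=7(69)=110
lo=2(44)+hi=7(69)=113
lo=3(45)+hi=7(69)=114

Yes: 45+69=114


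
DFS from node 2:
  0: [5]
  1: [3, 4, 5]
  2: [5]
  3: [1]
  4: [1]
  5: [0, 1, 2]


Visit 2, push [5]
Visit 5, push [1, 0]
Visit 0, push []
Visit 1, push [4, 3]
Visit 3, push []
Visit 4, push []

DFS order: [2, 5, 0, 1, 3, 4]


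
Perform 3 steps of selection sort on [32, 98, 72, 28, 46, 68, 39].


Initial: [32, 98, 72, 28, 46, 68, 39]
Step 1: min=28 at 3
  Swap: [28, 98, 72, 32, 46, 68, 39]
Step 2: min=32 at 3
  Swap: [28, 32, 72, 98, 46, 68, 39]
Step 3: min=39 at 6
  Swap: [28, 32, 39, 98, 46, 68, 72]

After 3 steps: [28, 32, 39, 98, 46, 68, 72]


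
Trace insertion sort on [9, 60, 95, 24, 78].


Initial: [9, 60, 95, 24, 78]
Insert 60: [9, 60, 95, 24, 78]
Insert 95: [9, 60, 95, 24, 78]
Insert 24: [9, 24, 60, 95, 78]
Insert 78: [9, 24, 60, 78, 95]

Sorted: [9, 24, 60, 78, 95]


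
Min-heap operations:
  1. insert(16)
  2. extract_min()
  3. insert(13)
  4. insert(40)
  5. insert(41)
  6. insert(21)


insert(16) -> [16]
extract_min()->16, []
insert(13) -> [13]
insert(40) -> [13, 40]
insert(41) -> [13, 40, 41]
insert(21) -> [13, 21, 41, 40]

Final heap: [13, 21, 41, 40]


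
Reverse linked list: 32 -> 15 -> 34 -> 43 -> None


Step 1: curr=32, set curr.next=prev(None) | reversed so far: 32
Step 2: curr=15, set curr.next=prev(32) | reversed so far: 15 -> 32
Step 3: curr=34, set curr.next=prev(15) | reversed so far: 34 -> 15 -> 32
Step 4: curr=43, set curr.next=prev(34) | reversed so far: 43 -> 34 -> 15 -> 32

43 -> 34 -> 15 -> 32 -> None


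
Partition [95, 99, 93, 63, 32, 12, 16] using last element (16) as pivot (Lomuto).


Pivot: 16
  12 <= 16: swap -> [12, 99, 93, 63, 32, 95, 16]
Place pivot at 1: [12, 16, 93, 63, 32, 95, 99]

Partitioned: [12, 16, 93, 63, 32, 95, 99]


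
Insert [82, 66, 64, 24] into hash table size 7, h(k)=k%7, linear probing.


Insert 82: h=5 -> slot 5
Insert 66: h=3 -> slot 3
Insert 64: h=1 -> slot 1
Insert 24: h=3, 1 probes -> slot 4

Table: [None, 64, None, 66, 24, 82, None]


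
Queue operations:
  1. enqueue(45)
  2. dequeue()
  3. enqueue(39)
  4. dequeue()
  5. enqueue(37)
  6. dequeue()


enqueue(45) -> [45]
dequeue()->45, []
enqueue(39) -> [39]
dequeue()->39, []
enqueue(37) -> [37]
dequeue()->37, []

Final queue: []


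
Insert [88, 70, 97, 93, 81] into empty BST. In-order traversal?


Insert 88: root
Insert 70: L from 88
Insert 97: R from 88
Insert 93: R from 88 -> L from 97
Insert 81: L from 88 -> R from 70

In-order: [70, 81, 88, 93, 97]


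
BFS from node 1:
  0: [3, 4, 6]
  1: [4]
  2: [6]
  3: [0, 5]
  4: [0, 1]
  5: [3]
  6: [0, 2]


Visit 1, enqueue [4]
Visit 4, enqueue [0]
Visit 0, enqueue [3, 6]
Visit 3, enqueue [5]
Visit 6, enqueue [2]
Visit 5, enqueue []
Visit 2, enqueue []

BFS order: [1, 4, 0, 3, 6, 5, 2]


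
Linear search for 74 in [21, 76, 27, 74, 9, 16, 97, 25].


i=0: 21!=74
i=1: 76!=74
i=2: 27!=74
i=3: 74==74 found!

Found at 3, 4 comps


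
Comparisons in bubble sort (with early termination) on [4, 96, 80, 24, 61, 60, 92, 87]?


Algorithm: bubble sort (with early termination)
Input: [4, 96, 80, 24, 61, 60, 92, 87]
Sorted: [4, 24, 60, 61, 80, 87, 92, 96]

22


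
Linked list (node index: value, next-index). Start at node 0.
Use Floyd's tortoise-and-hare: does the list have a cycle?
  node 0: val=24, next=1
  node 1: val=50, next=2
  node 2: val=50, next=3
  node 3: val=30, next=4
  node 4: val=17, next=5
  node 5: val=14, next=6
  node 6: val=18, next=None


Floyd's tortoise (slow, +1) and hare (fast, +2):
  init: slow=0, fast=0
  step 1: slow=1, fast=2
  step 2: slow=2, fast=4
  step 3: slow=3, fast=6
  step 4: fast -> None, no cycle

Cycle: no


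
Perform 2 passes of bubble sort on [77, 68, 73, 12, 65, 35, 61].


Initial: [77, 68, 73, 12, 65, 35, 61]
Pass 1: [68, 73, 12, 65, 35, 61, 77] (6 swaps)
Pass 2: [68, 12, 65, 35, 61, 73, 77] (4 swaps)

After 2 passes: [68, 12, 65, 35, 61, 73, 77]


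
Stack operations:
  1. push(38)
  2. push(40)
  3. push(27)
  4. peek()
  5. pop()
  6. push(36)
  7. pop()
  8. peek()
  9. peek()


push(38) -> [38]
push(40) -> [38, 40]
push(27) -> [38, 40, 27]
peek()->27
pop()->27, [38, 40]
push(36) -> [38, 40, 36]
pop()->36, [38, 40]
peek()->40
peek()->40

Final stack: [38, 40]


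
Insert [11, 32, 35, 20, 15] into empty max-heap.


Insert 11: [11]
Insert 32: [32, 11]
Insert 35: [35, 11, 32]
Insert 20: [35, 20, 32, 11]
Insert 15: [35, 20, 32, 11, 15]

Final heap: [35, 20, 32, 11, 15]


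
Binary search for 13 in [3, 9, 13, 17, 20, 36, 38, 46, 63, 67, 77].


Step 1: lo=0, hi=10, mid=5, val=36
Step 2: lo=0, hi=4, mid=2, val=13

Found at index 2


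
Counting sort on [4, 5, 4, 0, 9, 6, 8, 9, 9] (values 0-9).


Input: [4, 5, 4, 0, 9, 6, 8, 9, 9]
Counts: [1, 0, 0, 0, 2, 1, 1, 0, 1, 3]

Sorted: [0, 4, 4, 5, 6, 8, 9, 9, 9]


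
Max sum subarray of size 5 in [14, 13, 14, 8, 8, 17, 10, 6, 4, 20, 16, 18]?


[0:5]: 57
[1:6]: 60
[2:7]: 57
[3:8]: 49
[4:9]: 45
[5:10]: 57
[6:11]: 56
[7:12]: 64

Max: 64 at [7:12]


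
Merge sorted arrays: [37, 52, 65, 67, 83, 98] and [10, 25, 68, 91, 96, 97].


Take 10 from B
Take 25 from B
Take 37 from A
Take 52 from A
Take 65 from A
Take 67 from A
Take 68 from B
Take 83 from A
Take 91 from B
Take 96 from B
Take 97 from B

Merged: [10, 25, 37, 52, 65, 67, 68, 83, 91, 96, 97, 98]


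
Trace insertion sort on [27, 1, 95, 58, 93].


Initial: [27, 1, 95, 58, 93]
Insert 1: [1, 27, 95, 58, 93]
Insert 95: [1, 27, 95, 58, 93]
Insert 58: [1, 27, 58, 95, 93]
Insert 93: [1, 27, 58, 93, 95]

Sorted: [1, 27, 58, 93, 95]


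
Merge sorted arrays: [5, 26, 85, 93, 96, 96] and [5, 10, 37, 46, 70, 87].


Take 5 from A
Take 5 from B
Take 10 from B
Take 26 from A
Take 37 from B
Take 46 from B
Take 70 from B
Take 85 from A
Take 87 from B

Merged: [5, 5, 10, 26, 37, 46, 70, 85, 87, 93, 96, 96]


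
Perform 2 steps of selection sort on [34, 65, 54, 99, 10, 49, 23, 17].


Initial: [34, 65, 54, 99, 10, 49, 23, 17]
Step 1: min=10 at 4
  Swap: [10, 65, 54, 99, 34, 49, 23, 17]
Step 2: min=17 at 7
  Swap: [10, 17, 54, 99, 34, 49, 23, 65]

After 2 steps: [10, 17, 54, 99, 34, 49, 23, 65]


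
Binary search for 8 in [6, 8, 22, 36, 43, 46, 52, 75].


Step 1: lo=0, hi=7, mid=3, val=36
Step 2: lo=0, hi=2, mid=1, val=8

Found at index 1


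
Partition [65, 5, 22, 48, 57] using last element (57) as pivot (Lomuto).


Pivot: 57
  5 <= 57: swap -> [5, 65, 22, 48, 57]
  22 <= 57: swap -> [5, 22, 65, 48, 57]
  48 <= 57: swap -> [5, 22, 48, 65, 57]
Place pivot at 3: [5, 22, 48, 57, 65]

Partitioned: [5, 22, 48, 57, 65]
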